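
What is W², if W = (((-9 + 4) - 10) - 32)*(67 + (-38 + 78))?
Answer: 25290841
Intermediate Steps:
W = -5029 (W = ((-5 - 10) - 32)*(67 + 40) = (-15 - 32)*107 = -47*107 = -5029)
W² = (-5029)² = 25290841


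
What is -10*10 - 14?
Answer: -114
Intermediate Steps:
-10*10 - 14 = -100 - 14 = -114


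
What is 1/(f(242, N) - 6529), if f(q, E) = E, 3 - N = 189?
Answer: -1/6715 ≈ -0.00014892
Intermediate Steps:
N = -186 (N = 3 - 1*189 = 3 - 189 = -186)
1/(f(242, N) - 6529) = 1/(-186 - 6529) = 1/(-6715) = -1/6715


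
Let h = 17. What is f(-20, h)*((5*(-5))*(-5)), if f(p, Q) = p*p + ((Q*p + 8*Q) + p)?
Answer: 22000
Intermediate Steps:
f(p, Q) = p + p² + 8*Q + Q*p (f(p, Q) = p² + ((8*Q + Q*p) + p) = p² + (p + 8*Q + Q*p) = p + p² + 8*Q + Q*p)
f(-20, h)*((5*(-5))*(-5)) = (-20 + (-20)² + 8*17 + 17*(-20))*((5*(-5))*(-5)) = (-20 + 400 + 136 - 340)*(-25*(-5)) = 176*125 = 22000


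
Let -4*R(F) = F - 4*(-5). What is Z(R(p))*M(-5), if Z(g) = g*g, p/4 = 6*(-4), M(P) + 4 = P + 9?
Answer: 0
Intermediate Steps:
M(P) = 5 + P (M(P) = -4 + (P + 9) = -4 + (9 + P) = 5 + P)
p = -96 (p = 4*(6*(-4)) = 4*(-24) = -96)
R(F) = -5 - F/4 (R(F) = -(F - 4*(-5))/4 = -(F + 20)/4 = -(20 + F)/4 = -5 - F/4)
Z(g) = g²
Z(R(p))*M(-5) = (-5 - ¼*(-96))²*(5 - 5) = (-5 + 24)²*0 = 19²*0 = 361*0 = 0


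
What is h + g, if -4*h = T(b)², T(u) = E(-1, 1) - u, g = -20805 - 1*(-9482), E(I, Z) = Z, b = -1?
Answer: -11324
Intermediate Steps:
g = -11323 (g = -20805 + 9482 = -11323)
T(u) = 1 - u
h = -1 (h = -(1 - 1*(-1))²/4 = -(1 + 1)²/4 = -¼*2² = -¼*4 = -1)
h + g = -1 - 11323 = -11324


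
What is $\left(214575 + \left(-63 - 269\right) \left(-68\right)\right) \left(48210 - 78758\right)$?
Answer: $-7244488748$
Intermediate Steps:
$\left(214575 + \left(-63 - 269\right) \left(-68\right)\right) \left(48210 - 78758\right) = \left(214575 - -22576\right) \left(-30548\right) = \left(214575 + 22576\right) \left(-30548\right) = 237151 \left(-30548\right) = -7244488748$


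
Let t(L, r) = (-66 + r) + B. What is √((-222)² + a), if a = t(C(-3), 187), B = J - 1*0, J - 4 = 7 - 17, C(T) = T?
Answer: √49399 ≈ 222.26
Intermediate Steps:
J = -6 (J = 4 + (7 - 17) = 4 - 10 = -6)
B = -6 (B = -6 - 1*0 = -6 + 0 = -6)
t(L, r) = -72 + r (t(L, r) = (-66 + r) - 6 = -72 + r)
a = 115 (a = -72 + 187 = 115)
√((-222)² + a) = √((-222)² + 115) = √(49284 + 115) = √49399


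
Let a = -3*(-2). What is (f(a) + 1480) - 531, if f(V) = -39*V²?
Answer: -455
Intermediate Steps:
a = 6
(f(a) + 1480) - 531 = (-39*6² + 1480) - 531 = (-39*36 + 1480) - 531 = (-1404 + 1480) - 531 = 76 - 531 = -455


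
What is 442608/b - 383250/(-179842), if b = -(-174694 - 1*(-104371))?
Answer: 17758466281/2107838161 ≈ 8.4250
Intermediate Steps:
b = 70323 (b = -(-174694 + 104371) = -1*(-70323) = 70323)
442608/b - 383250/(-179842) = 442608/70323 - 383250/(-179842) = 442608*(1/70323) - 383250*(-1/179842) = 147536/23441 + 191625/89921 = 17758466281/2107838161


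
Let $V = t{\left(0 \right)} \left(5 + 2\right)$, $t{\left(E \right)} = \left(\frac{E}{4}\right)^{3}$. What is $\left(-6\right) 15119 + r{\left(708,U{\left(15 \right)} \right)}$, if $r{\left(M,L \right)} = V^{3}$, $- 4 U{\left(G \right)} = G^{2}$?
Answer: $-90714$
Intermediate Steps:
$t{\left(E \right)} = \frac{E^{3}}{64}$ ($t{\left(E \right)} = \left(E \frac{1}{4}\right)^{3} = \left(\frac{E}{4}\right)^{3} = \frac{E^{3}}{64}$)
$V = 0$ ($V = \frac{0^{3}}{64} \left(5 + 2\right) = \frac{1}{64} \cdot 0 \cdot 7 = 0 \cdot 7 = 0$)
$U{\left(G \right)} = - \frac{G^{2}}{4}$
$r{\left(M,L \right)} = 0$ ($r{\left(M,L \right)} = 0^{3} = 0$)
$\left(-6\right) 15119 + r{\left(708,U{\left(15 \right)} \right)} = \left(-6\right) 15119 + 0 = -90714 + 0 = -90714$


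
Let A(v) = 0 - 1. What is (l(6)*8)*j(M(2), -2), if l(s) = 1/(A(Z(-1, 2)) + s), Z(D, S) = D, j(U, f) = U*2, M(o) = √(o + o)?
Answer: 32/5 ≈ 6.4000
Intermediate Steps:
M(o) = √2*√o (M(o) = √(2*o) = √2*√o)
j(U, f) = 2*U
A(v) = -1
l(s) = 1/(-1 + s)
(l(6)*8)*j(M(2), -2) = (8/(-1 + 6))*(2*(√2*√2)) = (8/5)*(2*2) = ((⅕)*8)*4 = (8/5)*4 = 32/5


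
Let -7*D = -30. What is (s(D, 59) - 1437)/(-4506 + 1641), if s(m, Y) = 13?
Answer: 1424/2865 ≈ 0.49703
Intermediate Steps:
D = 30/7 (D = -1/7*(-30) = 30/7 ≈ 4.2857)
(s(D, 59) - 1437)/(-4506 + 1641) = (13 - 1437)/(-4506 + 1641) = -1424/(-2865) = -1424*(-1/2865) = 1424/2865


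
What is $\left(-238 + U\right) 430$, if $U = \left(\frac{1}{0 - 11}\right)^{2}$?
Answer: $- \frac{12382710}{121} \approx -1.0234 \cdot 10^{5}$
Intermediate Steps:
$U = \frac{1}{121}$ ($U = \left(\frac{1}{-11}\right)^{2} = \left(- \frac{1}{11}\right)^{2} = \frac{1}{121} \approx 0.0082645$)
$\left(-238 + U\right) 430 = \left(-238 + \frac{1}{121}\right) 430 = \left(- \frac{28797}{121}\right) 430 = - \frac{12382710}{121}$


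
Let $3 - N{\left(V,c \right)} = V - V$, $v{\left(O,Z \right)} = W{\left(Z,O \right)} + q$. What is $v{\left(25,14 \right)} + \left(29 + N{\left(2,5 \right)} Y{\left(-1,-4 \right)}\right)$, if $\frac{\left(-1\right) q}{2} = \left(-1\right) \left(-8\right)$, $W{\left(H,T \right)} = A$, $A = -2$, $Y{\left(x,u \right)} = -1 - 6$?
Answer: $-10$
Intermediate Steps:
$Y{\left(x,u \right)} = -7$ ($Y{\left(x,u \right)} = -1 - 6 = -7$)
$W{\left(H,T \right)} = -2$
$q = -16$ ($q = - 2 \left(\left(-1\right) \left(-8\right)\right) = \left(-2\right) 8 = -16$)
$v{\left(O,Z \right)} = -18$ ($v{\left(O,Z \right)} = -2 - 16 = -18$)
$N{\left(V,c \right)} = 3$ ($N{\left(V,c \right)} = 3 - \left(V - V\right) = 3 - 0 = 3 + 0 = 3$)
$v{\left(25,14 \right)} + \left(29 + N{\left(2,5 \right)} Y{\left(-1,-4 \right)}\right) = -18 + \left(29 + 3 \left(-7\right)\right) = -18 + \left(29 - 21\right) = -18 + 8 = -10$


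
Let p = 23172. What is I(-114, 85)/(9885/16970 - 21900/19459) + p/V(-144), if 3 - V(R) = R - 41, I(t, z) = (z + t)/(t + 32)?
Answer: 8471769562492/69098668539 ≈ 122.60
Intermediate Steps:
I(t, z) = (t + z)/(32 + t)
V(R) = 44 - R (V(R) = 3 - (R - 41) = 3 - (-41 + R) = 3 + (41 - R) = 44 - R)
I(-114, 85)/(9885/16970 - 21900/19459) + p/V(-144) = ((-114 + 85)/(32 - 114))/(9885/16970 - 21900/19459) + 23172/(44 - 1*(-144)) = (-29/(-82))/(9885*(1/16970) - 21900*1/19459) + 23172/(44 + 144) = (-1/82*(-29))/(1977/3394 - 21900/19459) + 23172/188 = 29/(82*(-35858157/66043846)) + 23172*(1/188) = (29/82)*(-66043846/35858157) + 5793/47 = -957635767/1470184437 + 5793/47 = 8471769562492/69098668539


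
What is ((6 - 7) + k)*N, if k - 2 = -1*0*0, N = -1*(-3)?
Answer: 3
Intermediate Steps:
N = 3
k = 2 (k = 2 - 1*0*0 = 2 + 0*0 = 2 + 0 = 2)
((6 - 7) + k)*N = ((6 - 7) + 2)*3 = (-1 + 2)*3 = 1*3 = 3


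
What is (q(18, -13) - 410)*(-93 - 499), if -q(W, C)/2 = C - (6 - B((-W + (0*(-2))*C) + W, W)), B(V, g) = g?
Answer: 241536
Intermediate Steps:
q(W, C) = 12 - 2*C - 2*W (q(W, C) = -2*(C - (6 - W)) = -2*(C + (-6 + W)) = -2*(-6 + C + W) = 12 - 2*C - 2*W)
(q(18, -13) - 410)*(-93 - 499) = ((12 - 2*(-13) - 2*18) - 410)*(-93 - 499) = ((12 + 26 - 36) - 410)*(-592) = (2 - 410)*(-592) = -408*(-592) = 241536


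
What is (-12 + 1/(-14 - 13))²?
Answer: 105625/729 ≈ 144.89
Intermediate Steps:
(-12 + 1/(-14 - 13))² = (-12 + 1/(-27))² = (-12 - 1/27)² = (-325/27)² = 105625/729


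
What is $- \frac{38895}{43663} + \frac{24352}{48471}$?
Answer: $- \frac{821998169}{2116389273} \approx -0.3884$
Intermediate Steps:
$- \frac{38895}{43663} + \frac{24352}{48471} = - \frac{821998169}{2116389273}$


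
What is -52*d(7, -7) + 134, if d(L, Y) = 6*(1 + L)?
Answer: -2362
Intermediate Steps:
d(L, Y) = 6 + 6*L
-52*d(7, -7) + 134 = -52*(6 + 6*7) + 134 = -52*(6 + 42) + 134 = -52*48 + 134 = -2496 + 134 = -2362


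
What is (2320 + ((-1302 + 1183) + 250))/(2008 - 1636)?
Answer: 817/124 ≈ 6.5887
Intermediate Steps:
(2320 + ((-1302 + 1183) + 250))/(2008 - 1636) = (2320 + (-119 + 250))/372 = (2320 + 131)*(1/372) = 2451*(1/372) = 817/124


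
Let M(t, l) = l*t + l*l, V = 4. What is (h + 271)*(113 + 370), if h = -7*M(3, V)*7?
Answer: -531783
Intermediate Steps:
M(t, l) = l**2 + l*t (M(t, l) = l*t + l**2 = l**2 + l*t)
h = -1372 (h = -28*(4 + 3)*7 = -28*7*7 = -7*28*7 = -196*7 = -1372)
(h + 271)*(113 + 370) = (-1372 + 271)*(113 + 370) = -1101*483 = -531783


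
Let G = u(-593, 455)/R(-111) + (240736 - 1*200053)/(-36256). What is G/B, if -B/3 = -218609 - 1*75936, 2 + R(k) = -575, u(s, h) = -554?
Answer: -3388267/18485389713120 ≈ -1.8329e-7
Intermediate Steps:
R(k) = -577 (R(k) = -2 - 575 = -577)
B = 883635 (B = -3*(-218609 - 1*75936) = -3*(-218609 - 75936) = -3*(-294545) = 883635)
G = -3388267/20919712 (G = -554/(-577) + (240736 - 1*200053)/(-36256) = -554*(-1/577) + (240736 - 200053)*(-1/36256) = 554/577 + 40683*(-1/36256) = 554/577 - 40683/36256 = -3388267/20919712 ≈ -0.16197)
G/B = -3388267/20919712/883635 = -3388267/20919712*1/883635 = -3388267/18485389713120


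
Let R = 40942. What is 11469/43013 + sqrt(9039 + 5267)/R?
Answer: 11469/43013 + sqrt(14306)/40942 ≈ 0.26956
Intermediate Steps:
11469/43013 + sqrt(9039 + 5267)/R = 11469/43013 + sqrt(9039 + 5267)/40942 = 11469*(1/43013) + sqrt(14306)*(1/40942) = 11469/43013 + sqrt(14306)/40942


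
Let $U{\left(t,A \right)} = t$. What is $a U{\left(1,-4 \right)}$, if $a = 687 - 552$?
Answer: $135$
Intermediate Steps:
$a = 135$
$a U{\left(1,-4 \right)} = 135 \cdot 1 = 135$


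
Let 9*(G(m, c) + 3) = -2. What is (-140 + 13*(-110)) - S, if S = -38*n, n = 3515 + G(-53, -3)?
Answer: 1186898/9 ≈ 1.3188e+5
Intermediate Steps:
G(m, c) = -29/9 (G(m, c) = -3 + (⅑)*(-2) = -3 - 2/9 = -29/9)
n = 31606/9 (n = 3515 - 29/9 = 31606/9 ≈ 3511.8)
S = -1201028/9 (S = -38*31606/9 = -1201028/9 ≈ -1.3345e+5)
(-140 + 13*(-110)) - S = (-140 + 13*(-110)) - 1*(-1201028/9) = (-140 - 1430) + 1201028/9 = -1570 + 1201028/9 = 1186898/9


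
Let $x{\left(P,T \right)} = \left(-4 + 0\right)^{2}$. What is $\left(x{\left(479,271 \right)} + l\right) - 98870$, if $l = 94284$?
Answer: $-4570$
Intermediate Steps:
$x{\left(P,T \right)} = 16$ ($x{\left(P,T \right)} = \left(-4\right)^{2} = 16$)
$\left(x{\left(479,271 \right)} + l\right) - 98870 = \left(16 + 94284\right) - 98870 = 94300 - 98870 = -4570$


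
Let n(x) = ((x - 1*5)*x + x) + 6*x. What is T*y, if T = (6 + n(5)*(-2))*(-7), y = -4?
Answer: -1792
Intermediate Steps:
n(x) = 7*x + x*(-5 + x) (n(x) = ((x - 5)*x + x) + 6*x = ((-5 + x)*x + x) + 6*x = (x*(-5 + x) + x) + 6*x = (x + x*(-5 + x)) + 6*x = 7*x + x*(-5 + x))
T = 448 (T = (6 + (5*(2 + 5))*(-2))*(-7) = (6 + (5*7)*(-2))*(-7) = (6 + 35*(-2))*(-7) = (6 - 70)*(-7) = -64*(-7) = 448)
T*y = 448*(-4) = -1792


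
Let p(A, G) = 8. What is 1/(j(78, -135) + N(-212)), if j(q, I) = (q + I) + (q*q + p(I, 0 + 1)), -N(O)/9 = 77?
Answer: 1/5342 ≈ 0.00018720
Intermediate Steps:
N(O) = -693 (N(O) = -9*77 = -693)
j(q, I) = 8 + I + q + q**2 (j(q, I) = (q + I) + (q*q + 8) = (I + q) + (q**2 + 8) = (I + q) + (8 + q**2) = 8 + I + q + q**2)
1/(j(78, -135) + N(-212)) = 1/((8 - 135 + 78 + 78**2) - 693) = 1/((8 - 135 + 78 + 6084) - 693) = 1/(6035 - 693) = 1/5342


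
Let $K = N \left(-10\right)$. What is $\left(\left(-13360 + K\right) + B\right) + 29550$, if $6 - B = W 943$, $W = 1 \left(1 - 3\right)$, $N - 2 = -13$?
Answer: $18192$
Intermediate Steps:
$N = -11$ ($N = 2 - 13 = -11$)
$W = -2$ ($W = 1 \left(1 - 3\right) = 1 \left(-2\right) = -2$)
$B = 1892$ ($B = 6 - \left(-2\right) 943 = 6 - -1886 = 6 + 1886 = 1892$)
$K = 110$ ($K = \left(-11\right) \left(-10\right) = 110$)
$\left(\left(-13360 + K\right) + B\right) + 29550 = \left(\left(-13360 + 110\right) + 1892\right) + 29550 = \left(-13250 + 1892\right) + 29550 = -11358 + 29550 = 18192$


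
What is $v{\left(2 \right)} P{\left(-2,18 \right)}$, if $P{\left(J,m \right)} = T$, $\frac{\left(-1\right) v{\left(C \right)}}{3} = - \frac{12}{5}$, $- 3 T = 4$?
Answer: $- \frac{48}{5} \approx -9.6$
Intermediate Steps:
$T = - \frac{4}{3}$ ($T = \left(- \frac{1}{3}\right) 4 = - \frac{4}{3} \approx -1.3333$)
$v{\left(C \right)} = \frac{36}{5}$ ($v{\left(C \right)} = - 3 \left(- \frac{12}{5}\right) = - 3 \left(\left(-12\right) \frac{1}{5}\right) = \left(-3\right) \left(- \frac{12}{5}\right) = \frac{36}{5}$)
$P{\left(J,m \right)} = - \frac{4}{3}$
$v{\left(2 \right)} P{\left(-2,18 \right)} = \frac{36}{5} \left(- \frac{4}{3}\right) = - \frac{48}{5}$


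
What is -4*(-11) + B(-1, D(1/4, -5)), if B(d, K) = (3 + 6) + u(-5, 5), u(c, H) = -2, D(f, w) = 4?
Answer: 51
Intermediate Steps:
B(d, K) = 7 (B(d, K) = (3 + 6) - 2 = 9 - 2 = 7)
-4*(-11) + B(-1, D(1/4, -5)) = -4*(-11) + 7 = 44 + 7 = 51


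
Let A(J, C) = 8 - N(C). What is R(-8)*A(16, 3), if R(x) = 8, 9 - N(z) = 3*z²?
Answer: 208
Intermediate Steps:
N(z) = 9 - 3*z²
A(J, C) = -1 + 3*C² (A(J, C) = 8 - (9 - 3*C²) = 8 + (-9 + 3*C²) = -1 + 3*C²)
R(-8)*A(16, 3) = 8*(-1 + 3*3²) = 8*(-1 + 3*9) = 8*(-1 + 27) = 8*26 = 208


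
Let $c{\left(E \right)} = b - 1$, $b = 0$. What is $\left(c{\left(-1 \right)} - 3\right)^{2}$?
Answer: $16$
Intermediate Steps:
$c{\left(E \right)} = -1$ ($c{\left(E \right)} = 0 - 1 = -1$)
$\left(c{\left(-1 \right)} - 3\right)^{2} = \left(-1 - 3\right)^{2} = \left(-4\right)^{2} = 16$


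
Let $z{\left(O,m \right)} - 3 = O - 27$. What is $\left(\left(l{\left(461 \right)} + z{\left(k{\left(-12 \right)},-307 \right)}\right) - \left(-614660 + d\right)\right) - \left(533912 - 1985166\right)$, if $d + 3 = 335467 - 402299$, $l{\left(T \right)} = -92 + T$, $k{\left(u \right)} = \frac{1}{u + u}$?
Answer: $\frac{51194255}{24} \approx 2.1331 \cdot 10^{6}$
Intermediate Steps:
$k{\left(u \right)} = \frac{1}{2 u}$
$z{\left(O,m \right)} = -24 + O$ ($z{\left(O,m \right)} = 3 + \left(O - 27\right) = 3 + \left(-27 + O\right) = -24 + O$)
$d = -66835$ ($d = -3 + \left(335467 - 402299\right) = -3 - 66832 = -66835$)
$\left(\left(l{\left(461 \right)} + z{\left(k{\left(-12 \right)},-307 \right)}\right) - \left(-614660 + d\right)\right) - \left(533912 - 1985166\right) = \left(\left(\left(-92 + 461\right) - \left(24 - \frac{1}{2 \left(-12\right)}\right)\right) + \left(614660 - -66835\right)\right) - \left(533912 - 1985166\right) = \left(\left(369 + \left(-24 + \frac{1}{2} \left(- \frac{1}{12}\right)\right)\right) + \left(614660 + 66835\right)\right) - \left(533912 - 1985166\right) = \left(\left(369 - \frac{577}{24}\right) + 681495\right) - -1451254 = \left(\left(369 - \frac{577}{24}\right) + 681495\right) + 1451254 = \left(\frac{8279}{24} + 681495\right) + 1451254 = \frac{16364159}{24} + 1451254 = \frac{51194255}{24}$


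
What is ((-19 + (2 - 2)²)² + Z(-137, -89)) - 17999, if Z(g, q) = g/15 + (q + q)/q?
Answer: -264677/15 ≈ -17645.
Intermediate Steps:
Z(g, q) = 2 + g/15 (Z(g, q) = g*(1/15) + (2*q)/q = g/15 + 2 = 2 + g/15)
((-19 + (2 - 2)²)² + Z(-137, -89)) - 17999 = ((-19 + (2 - 2)²)² + (2 + (1/15)*(-137))) - 17999 = ((-19 + 0²)² + (2 - 137/15)) - 17999 = ((-19 + 0)² - 107/15) - 17999 = ((-19)² - 107/15) - 17999 = (361 - 107/15) - 17999 = 5308/15 - 17999 = -264677/15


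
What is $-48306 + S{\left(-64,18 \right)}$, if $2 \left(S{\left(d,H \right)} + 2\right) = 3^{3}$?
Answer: $- \frac{96589}{2} \approx -48295.0$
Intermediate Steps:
$S{\left(d,H \right)} = \frac{23}{2}$ ($S{\left(d,H \right)} = -2 + \frac{3^{3}}{2} = -2 + \frac{1}{2} \cdot 27 = -2 + \frac{27}{2} = \frac{23}{2}$)
$-48306 + S{\left(-64,18 \right)} = -48306 + \frac{23}{2} = - \frac{96589}{2}$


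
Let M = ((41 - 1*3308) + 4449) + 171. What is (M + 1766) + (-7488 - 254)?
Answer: -4623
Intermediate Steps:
M = 1353 (M = ((41 - 3308) + 4449) + 171 = (-3267 + 4449) + 171 = 1182 + 171 = 1353)
(M + 1766) + (-7488 - 254) = (1353 + 1766) + (-7488 - 254) = 3119 - 7742 = -4623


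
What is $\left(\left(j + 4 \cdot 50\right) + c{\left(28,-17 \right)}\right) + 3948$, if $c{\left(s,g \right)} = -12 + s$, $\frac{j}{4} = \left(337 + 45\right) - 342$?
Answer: $4324$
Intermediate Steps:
$j = 160$ ($j = 4 \left(\left(337 + 45\right) - 342\right) = 4 \left(382 - 342\right) = 4 \cdot 40 = 160$)
$\left(\left(j + 4 \cdot 50\right) + c{\left(28,-17 \right)}\right) + 3948 = \left(\left(160 + 4 \cdot 50\right) + \left(-12 + 28\right)\right) + 3948 = \left(\left(160 + 200\right) + 16\right) + 3948 = \left(360 + 16\right) + 3948 = 376 + 3948 = 4324$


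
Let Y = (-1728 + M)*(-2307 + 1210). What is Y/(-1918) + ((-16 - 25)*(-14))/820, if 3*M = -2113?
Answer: -20001953/14385 ≈ -1390.5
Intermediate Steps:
M = -2113/3 (M = (⅓)*(-2113) = -2113/3 ≈ -704.33)
Y = 8004809/3 (Y = (-1728 - 2113/3)*(-2307 + 1210) = -7297/3*(-1097) = 8004809/3 ≈ 2.6683e+6)
Y/(-1918) + ((-16 - 25)*(-14))/820 = (8004809/3)/(-1918) + ((-16 - 25)*(-14))/820 = (8004809/3)*(-1/1918) - 41*(-14)*(1/820) = -8004809/5754 + 574*(1/820) = -8004809/5754 + 7/10 = -20001953/14385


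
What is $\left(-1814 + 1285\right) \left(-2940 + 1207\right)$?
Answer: $916757$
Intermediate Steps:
$\left(-1814 + 1285\right) \left(-2940 + 1207\right) = \left(-529\right) \left(-1733\right) = 916757$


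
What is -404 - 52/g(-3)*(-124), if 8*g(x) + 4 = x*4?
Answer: -3628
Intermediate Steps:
g(x) = -½ + x/2 (g(x) = -½ + (x*4)/8 = -½ + (4*x)/8 = -½ + x/2)
-404 - 52/g(-3)*(-124) = -404 - 52/(-½ + (½)*(-3))*(-124) = -404 - 52/(-½ - 3/2)*(-124) = -404 - 52/(-2)*(-124) = -404 - 52*(-½)*(-124) = -404 + 26*(-124) = -404 - 3224 = -3628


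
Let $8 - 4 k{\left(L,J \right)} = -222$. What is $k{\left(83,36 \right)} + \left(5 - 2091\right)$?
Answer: $- \frac{4057}{2} \approx -2028.5$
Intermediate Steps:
$k{\left(L,J \right)} = \frac{115}{2}$ ($k{\left(L,J \right)} = 2 - - \frac{111}{2} = 2 + \frac{111}{2} = \frac{115}{2}$)
$k{\left(83,36 \right)} + \left(5 - 2091\right) = \frac{115}{2} + \left(5 - 2091\right) = \frac{115}{2} - 2086 = - \frac{4057}{2}$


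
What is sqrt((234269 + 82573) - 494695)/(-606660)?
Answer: -I*sqrt(177853)/606660 ≈ -0.00069516*I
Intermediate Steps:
sqrt((234269 + 82573) - 494695)/(-606660) = sqrt(316842 - 494695)*(-1/606660) = sqrt(-177853)*(-1/606660) = (I*sqrt(177853))*(-1/606660) = -I*sqrt(177853)/606660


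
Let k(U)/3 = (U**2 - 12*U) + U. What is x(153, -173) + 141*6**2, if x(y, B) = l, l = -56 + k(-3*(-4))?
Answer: 5056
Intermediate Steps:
k(U) = -33*U + 3*U**2 (k(U) = 3*((U**2 - 12*U) + U) = 3*(U**2 - 11*U) = -33*U + 3*U**2)
l = -20 (l = -56 + 3*(-3*(-4))*(-11 - 3*(-4)) = -56 + 3*12*(-11 + 12) = -56 + 3*12*1 = -56 + 36 = -20)
x(y, B) = -20
x(153, -173) + 141*6**2 = -20 + 141*6**2 = -20 + 141*36 = -20 + 5076 = 5056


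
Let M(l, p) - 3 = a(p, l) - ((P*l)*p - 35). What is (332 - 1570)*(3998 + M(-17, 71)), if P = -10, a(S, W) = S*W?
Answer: 11440358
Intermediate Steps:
M(l, p) = 38 + 11*l*p (M(l, p) = 3 + (p*l - ((-10*l)*p - 35)) = 3 + (l*p - (-10*l*p - 35)) = 3 + (l*p - (-35 - 10*l*p)) = 3 + (l*p + (35 + 10*l*p)) = 3 + (35 + 11*l*p) = 38 + 11*l*p)
(332 - 1570)*(3998 + M(-17, 71)) = (332 - 1570)*(3998 + (38 + 11*(-17)*71)) = -1238*(3998 + (38 - 13277)) = -1238*(3998 - 13239) = -1238*(-9241) = 11440358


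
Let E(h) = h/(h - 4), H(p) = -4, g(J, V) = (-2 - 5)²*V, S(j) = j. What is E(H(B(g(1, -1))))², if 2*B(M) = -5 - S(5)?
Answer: ¼ ≈ 0.25000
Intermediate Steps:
g(J, V) = 49*V (g(J, V) = (-7)²*V = 49*V)
B(M) = -5 (B(M) = (-5 - 1*5)/2 = (-5 - 5)/2 = (½)*(-10) = -5)
E(h) = h/(-4 + h)
E(H(B(g(1, -1))))² = (-4/(-4 - 4))² = (-4/(-8))² = (-4*(-⅛))² = (½)² = ¼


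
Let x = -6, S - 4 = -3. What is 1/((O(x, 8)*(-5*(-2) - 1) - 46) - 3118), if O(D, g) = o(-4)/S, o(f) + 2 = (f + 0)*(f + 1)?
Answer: -1/3074 ≈ -0.00032531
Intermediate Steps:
S = 1 (S = 4 - 3 = 1)
o(f) = -2 + f*(1 + f) (o(f) = -2 + (f + 0)*(f + 1) = -2 + f*(1 + f))
O(D, g) = 10 (O(D, g) = (-2 - 4 + (-4)²)/1 = (-2 - 4 + 16)*1 = 10*1 = 10)
1/((O(x, 8)*(-5*(-2) - 1) - 46) - 3118) = 1/((10*(-5*(-2) - 1) - 46) - 3118) = 1/((10*(10 - 1) - 46) - 3118) = 1/((10*9 - 46) - 3118) = 1/((90 - 46) - 3118) = 1/(44 - 3118) = 1/(-3074) = -1/3074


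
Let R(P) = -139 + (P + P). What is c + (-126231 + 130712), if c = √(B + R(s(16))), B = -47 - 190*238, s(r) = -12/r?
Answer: 4481 + I*√181630/2 ≈ 4481.0 + 213.09*I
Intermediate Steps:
R(P) = -139 + 2*P
B = -45267 (B = -47 - 45220 = -45267)
c = I*√181630/2 (c = √(-45267 + (-139 + 2*(-12/16))) = √(-45267 + (-139 + 2*(-12*1/16))) = √(-45267 + (-139 + 2*(-¾))) = √(-45267 + (-139 - 3/2)) = √(-45267 - 281/2) = √(-90815/2) = I*√181630/2 ≈ 213.09*I)
c + (-126231 + 130712) = I*√181630/2 + (-126231 + 130712) = I*√181630/2 + 4481 = 4481 + I*√181630/2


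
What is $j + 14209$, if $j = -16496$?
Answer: $-2287$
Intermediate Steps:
$j + 14209 = -16496 + 14209 = -2287$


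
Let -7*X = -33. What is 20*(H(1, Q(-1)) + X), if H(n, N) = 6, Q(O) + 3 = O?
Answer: 1500/7 ≈ 214.29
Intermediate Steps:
X = 33/7 (X = -1/7*(-33) = 33/7 ≈ 4.7143)
Q(O) = -3 + O
20*(H(1, Q(-1)) + X) = 20*(6 + 33/7) = 20*(75/7) = 1500/7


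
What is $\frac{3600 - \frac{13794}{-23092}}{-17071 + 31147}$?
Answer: $\frac{815147}{3186696} \approx 0.2558$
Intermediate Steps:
$\frac{3600 - \frac{13794}{-23092}}{-17071 + 31147} = \frac{3600 - - \frac{6897}{11546}}{14076} = \left(3600 + \frac{6897}{11546}\right) \frac{1}{14076} = \frac{41572497}{11546} \cdot \frac{1}{14076} = \frac{815147}{3186696}$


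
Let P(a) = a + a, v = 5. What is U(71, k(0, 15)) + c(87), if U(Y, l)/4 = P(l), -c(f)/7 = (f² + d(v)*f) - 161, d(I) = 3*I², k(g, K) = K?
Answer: -97411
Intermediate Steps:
P(a) = 2*a
c(f) = 1127 - 525*f - 7*f² (c(f) = -7*((f² + (3*5²)*f) - 161) = -7*((f² + (3*25)*f) - 161) = -7*((f² + 75*f) - 161) = -7*(-161 + f² + 75*f) = 1127 - 525*f - 7*f²)
U(Y, l) = 8*l (U(Y, l) = 4*(2*l) = 8*l)
U(71, k(0, 15)) + c(87) = 8*15 + (1127 - 525*87 - 7*87²) = 120 + (1127 - 45675 - 7*7569) = 120 + (1127 - 45675 - 52983) = 120 - 97531 = -97411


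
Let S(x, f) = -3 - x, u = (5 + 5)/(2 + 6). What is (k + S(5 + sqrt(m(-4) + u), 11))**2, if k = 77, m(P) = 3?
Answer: (138 - sqrt(17))**2/4 ≈ 4480.8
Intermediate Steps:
u = 5/4 (u = 10/8 = 10*(1/8) = 5/4 ≈ 1.2500)
(k + S(5 + sqrt(m(-4) + u), 11))**2 = (77 + (-3 - (5 + sqrt(3 + 5/4))))**2 = (77 + (-3 - (5 + sqrt(17/4))))**2 = (77 + (-3 - (5 + sqrt(17)/2)))**2 = (77 + (-3 + (-5 - sqrt(17)/2)))**2 = (77 + (-8 - sqrt(17)/2))**2 = (69 - sqrt(17)/2)**2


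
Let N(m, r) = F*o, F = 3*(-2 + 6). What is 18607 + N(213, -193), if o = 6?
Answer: 18679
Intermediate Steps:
F = 12 (F = 3*4 = 12)
N(m, r) = 72 (N(m, r) = 12*6 = 72)
18607 + N(213, -193) = 18607 + 72 = 18679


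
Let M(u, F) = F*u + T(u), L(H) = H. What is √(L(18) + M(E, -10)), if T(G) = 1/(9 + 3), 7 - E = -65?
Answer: I*√25269/6 ≈ 26.494*I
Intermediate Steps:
E = 72 (E = 7 - 1*(-65) = 7 + 65 = 72)
T(G) = 1/12
M(u, F) = 1/12 + F*u (M(u, F) = F*u + 1/12 = 1/12 + F*u)
√(L(18) + M(E, -10)) = √(18 + (1/12 - 10*72)) = √(18 + (1/12 - 720)) = √(18 - 8639/12) = √(-8423/12) = I*√25269/6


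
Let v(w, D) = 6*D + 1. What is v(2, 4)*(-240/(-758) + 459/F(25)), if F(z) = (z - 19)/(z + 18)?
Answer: 62342025/758 ≈ 82245.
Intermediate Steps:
v(w, D) = 1 + 6*D
F(z) = (-19 + z)/(18 + z)
v(2, 4)*(-240/(-758) + 459/F(25)) = (1 + 6*4)*(-240/(-758) + 459/(((-19 + 25)/(18 + 25)))) = (1 + 24)*(-240*(-1/758) + 459/((6/43))) = 25*(120/379 + 459/(((1/43)*6))) = 25*(120/379 + 459/(6/43)) = 25*(120/379 + 459*(43/6)) = 25*(120/379 + 6579/2) = 25*(2493681/758) = 62342025/758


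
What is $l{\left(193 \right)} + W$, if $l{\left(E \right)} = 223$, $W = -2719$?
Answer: $-2496$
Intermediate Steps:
$l{\left(193 \right)} + W = 223 - 2719 = -2496$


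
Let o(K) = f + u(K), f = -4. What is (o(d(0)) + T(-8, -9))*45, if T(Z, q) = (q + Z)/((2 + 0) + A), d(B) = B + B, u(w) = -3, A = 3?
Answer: -468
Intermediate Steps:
d(B) = 2*B
T(Z, q) = Z/5 + q/5 (T(Z, q) = (q + Z)/((2 + 0) + 3) = (Z + q)/(2 + 3) = (Z + q)/5 = (Z + q)*(1/5) = Z/5 + q/5)
o(K) = -7 (o(K) = -4 - 3 = -7)
(o(d(0)) + T(-8, -9))*45 = (-7 + ((1/5)*(-8) + (1/5)*(-9)))*45 = (-7 + (-8/5 - 9/5))*45 = (-7 - 17/5)*45 = -52/5*45 = -468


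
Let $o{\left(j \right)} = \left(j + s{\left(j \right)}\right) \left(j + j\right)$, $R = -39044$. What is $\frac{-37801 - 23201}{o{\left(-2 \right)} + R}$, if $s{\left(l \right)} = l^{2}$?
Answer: $\frac{30501}{19526} \approx 1.5621$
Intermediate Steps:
$o{\left(j \right)} = 2 j \left(j + j^{2}\right)$ ($o{\left(j \right)} = \left(j + j^{2}\right) \left(j + j\right) = \left(j + j^{2}\right) 2 j = 2 j \left(j + j^{2}\right)$)
$\frac{-37801 - 23201}{o{\left(-2 \right)} + R} = \frac{-37801 - 23201}{2 \left(-2\right)^{2} \left(1 - 2\right) - 39044} = - \frac{61002}{2 \cdot 4 \left(-1\right) - 39044} = - \frac{61002}{-8 - 39044} = - \frac{61002}{-39052} = \left(-61002\right) \left(- \frac{1}{39052}\right) = \frac{30501}{19526}$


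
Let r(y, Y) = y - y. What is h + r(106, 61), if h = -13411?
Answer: -13411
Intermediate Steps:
r(y, Y) = 0
h + r(106, 61) = -13411 + 0 = -13411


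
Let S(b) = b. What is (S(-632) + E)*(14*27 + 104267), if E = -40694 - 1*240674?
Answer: -29509890000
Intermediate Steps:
E = -281368 (E = -40694 - 240674 = -281368)
(S(-632) + E)*(14*27 + 104267) = (-632 - 281368)*(14*27 + 104267) = -282000*(378 + 104267) = -282000*104645 = -29509890000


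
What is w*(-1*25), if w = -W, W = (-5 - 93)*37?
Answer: -90650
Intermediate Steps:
W = -3626 (W = -98*37 = -3626)
w = 3626 (w = -1*(-3626) = 3626)
w*(-1*25) = 3626*(-1*25) = 3626*(-25) = -90650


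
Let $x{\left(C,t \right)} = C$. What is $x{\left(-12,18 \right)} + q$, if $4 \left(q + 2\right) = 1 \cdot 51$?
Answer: $- \frac{5}{4} \approx -1.25$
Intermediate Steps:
$q = \frac{43}{4}$ ($q = -2 + \frac{1 \cdot 51}{4} = -2 + \frac{1}{4} \cdot 51 = -2 + \frac{51}{4} = \frac{43}{4} \approx 10.75$)
$x{\left(-12,18 \right)} + q = -12 + \frac{43}{4} = - \frac{5}{4}$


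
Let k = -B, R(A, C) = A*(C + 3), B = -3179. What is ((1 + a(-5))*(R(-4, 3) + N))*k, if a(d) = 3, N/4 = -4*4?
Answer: -1119008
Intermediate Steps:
N = -64 (N = 4*(-4*4) = 4*(-16) = -64)
R(A, C) = A*(3 + C)
k = 3179 (k = -1*(-3179) = 3179)
((1 + a(-5))*(R(-4, 3) + N))*k = ((1 + 3)*(-4*(3 + 3) - 64))*3179 = (4*(-4*6 - 64))*3179 = (4*(-24 - 64))*3179 = (4*(-88))*3179 = -352*3179 = -1119008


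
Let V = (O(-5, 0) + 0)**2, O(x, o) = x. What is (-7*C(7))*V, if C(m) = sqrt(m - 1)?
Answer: -175*sqrt(6) ≈ -428.66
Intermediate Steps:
V = 25 (V = (-5 + 0)**2 = (-5)**2 = 25)
C(m) = sqrt(-1 + m)
(-7*C(7))*V = -7*sqrt(-1 + 7)*25 = -7*sqrt(6)*25 = -175*sqrt(6)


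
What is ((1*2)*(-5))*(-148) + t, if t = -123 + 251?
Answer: 1608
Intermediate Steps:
t = 128
((1*2)*(-5))*(-148) + t = ((1*2)*(-5))*(-148) + 128 = (2*(-5))*(-148) + 128 = -10*(-148) + 128 = 1480 + 128 = 1608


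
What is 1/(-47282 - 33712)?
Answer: -1/80994 ≈ -1.2347e-5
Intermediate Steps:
1/(-47282 - 33712) = 1/(-80994) = -1/80994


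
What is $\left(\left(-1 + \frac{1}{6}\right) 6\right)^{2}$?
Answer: $25$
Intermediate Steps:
$\left(\left(-1 + \frac{1}{6}\right) 6\right)^{2} = \left(\left(- \frac{5}{6}\right) 6\right)^{2} = \left(-5\right)^{2} = 25$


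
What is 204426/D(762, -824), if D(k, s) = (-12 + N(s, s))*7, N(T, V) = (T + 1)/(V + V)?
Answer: -336894048/132671 ≈ -2539.3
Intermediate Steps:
N(T, V) = (1 + T)/(2*V) (N(T, V) = (1 + T)/((2*V)) = (1 + T)*(1/(2*V)) = (1 + T)/(2*V))
D(k, s) = -84 + 7*(1 + s)/(2*s) (D(k, s) = (-12 + (1 + s)/(2*s))*7 = -84 + 7*(1 + s)/(2*s))
204426/D(762, -824) = 204426/(((7/2)*(1 - 23*(-824))/(-824))) = 204426/(((7/2)*(-1/824)*(1 + 18952))) = 204426/(((7/2)*(-1/824)*18953)) = 204426/(-132671/1648) = 204426*(-1648/132671) = -336894048/132671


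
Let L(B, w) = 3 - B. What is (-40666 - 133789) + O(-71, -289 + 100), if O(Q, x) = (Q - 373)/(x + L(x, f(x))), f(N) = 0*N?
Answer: -174603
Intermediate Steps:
f(N) = 0
O(Q, x) = -373/3 + Q/3 (O(Q, x) = (Q - 373)/(x + (3 - x)) = (-373 + Q)/3 = (-373 + Q)*(⅓) = -373/3 + Q/3)
(-40666 - 133789) + O(-71, -289 + 100) = (-40666 - 133789) + (-373/3 + (⅓)*(-71)) = -174455 + (-373/3 - 71/3) = -174455 - 148 = -174603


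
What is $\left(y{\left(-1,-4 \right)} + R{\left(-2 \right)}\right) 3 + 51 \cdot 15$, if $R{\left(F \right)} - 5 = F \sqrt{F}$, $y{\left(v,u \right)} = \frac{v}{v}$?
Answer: $783 - 6 i \sqrt{2} \approx 783.0 - 8.4853 i$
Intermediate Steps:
$y{\left(v,u \right)} = 1$
$R{\left(F \right)} = 5 + F^{\frac{3}{2}}$ ($R{\left(F \right)} = 5 + F \sqrt{F} = 5 + F^{\frac{3}{2}}$)
$\left(y{\left(-1,-4 \right)} + R{\left(-2 \right)}\right) 3 + 51 \cdot 15 = \left(1 + \left(5 + \left(-2\right)^{\frac{3}{2}}\right)\right) 3 + 51 \cdot 15 = \left(1 + \left(5 - 2 i \sqrt{2}\right)\right) 3 + 765 = \left(6 - 2 i \sqrt{2}\right) 3 + 765 = \left(18 - 6 i \sqrt{2}\right) + 765 = 783 - 6 i \sqrt{2}$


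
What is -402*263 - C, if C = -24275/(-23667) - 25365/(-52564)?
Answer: -131528423413043/1244032188 ≈ -1.0573e+5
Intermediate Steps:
C = 1876304555/1244032188 (C = -24275*(-1/23667) - 25365*(-1/52564) = 24275/23667 + 25365/52564 = 1876304555/1244032188 ≈ 1.5082)
-402*263 - C = -402*263 - 1*1876304555/1244032188 = -105726 - 1876304555/1244032188 = -131528423413043/1244032188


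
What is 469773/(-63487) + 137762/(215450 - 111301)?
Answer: -40180292083/6612107563 ≈ -6.0768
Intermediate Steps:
469773/(-63487) + 137762/(215450 - 111301) = 469773*(-1/63487) + 137762/104149 = -469773/63487 + 137762*(1/104149) = -469773/63487 + 137762/104149 = -40180292083/6612107563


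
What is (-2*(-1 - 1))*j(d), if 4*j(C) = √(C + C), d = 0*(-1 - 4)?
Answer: 0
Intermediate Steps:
d = 0 (d = 0*(-5) = 0)
j(C) = √2*√C/4 (j(C) = √(C + C)/4 = √(2*C)/4 = (√2*√C)/4 = √2*√C/4)
(-2*(-1 - 1))*j(d) = (-2*(-1 - 1))*(√2*√0/4) = (-2*(-2))*((¼)*√2*0) = 4*0 = 0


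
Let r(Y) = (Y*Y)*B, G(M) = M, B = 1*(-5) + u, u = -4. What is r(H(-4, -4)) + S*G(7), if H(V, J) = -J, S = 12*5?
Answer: 276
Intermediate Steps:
B = -9 (B = 1*(-5) - 4 = -5 - 4 = -9)
S = 60
r(Y) = -9*Y² (r(Y) = (Y*Y)*(-9) = Y²*(-9) = -9*Y²)
r(H(-4, -4)) + S*G(7) = -9*(-1*(-4))² + 60*7 = -9*4² + 420 = -9*16 + 420 = -144 + 420 = 276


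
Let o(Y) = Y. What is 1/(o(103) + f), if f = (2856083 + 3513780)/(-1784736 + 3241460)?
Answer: 1456724/156412435 ≈ 0.0093133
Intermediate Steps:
f = 6369863/1456724 ≈ 4.3727
1/(o(103) + f) = 1/(103 + 6369863/1456724) = 1/(156412435/1456724) = 1456724/156412435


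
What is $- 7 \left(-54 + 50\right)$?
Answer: $28$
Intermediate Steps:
$- 7 \left(-54 + 50\right) = \left(-7\right) \left(-4\right) = 28$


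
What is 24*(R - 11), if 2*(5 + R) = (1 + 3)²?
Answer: -192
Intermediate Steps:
R = 3 (R = -5 + (1 + 3)²/2 = -5 + (½)*4² = -5 + (½)*16 = -5 + 8 = 3)
24*(R - 11) = 24*(3 - 11) = 24*(-8) = -192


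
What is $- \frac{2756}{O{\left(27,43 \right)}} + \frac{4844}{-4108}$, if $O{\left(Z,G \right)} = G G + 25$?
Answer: $- \frac{2549913}{962299} \approx -2.6498$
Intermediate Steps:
$O{\left(Z,G \right)} = 25 + G^{2}$ ($O{\left(Z,G \right)} = G^{2} + 25 = 25 + G^{2}$)
$- \frac{2756}{O{\left(27,43 \right)}} + \frac{4844}{-4108} = - \frac{2756}{25 + 43^{2}} + \frac{4844}{-4108} = - \frac{2756}{25 + 1849} + 4844 \left(- \frac{1}{4108}\right) = - \frac{2756}{1874} - \frac{1211}{1027} = \left(-2756\right) \frac{1}{1874} - \frac{1211}{1027} = - \frac{1378}{937} - \frac{1211}{1027} = - \frac{2549913}{962299}$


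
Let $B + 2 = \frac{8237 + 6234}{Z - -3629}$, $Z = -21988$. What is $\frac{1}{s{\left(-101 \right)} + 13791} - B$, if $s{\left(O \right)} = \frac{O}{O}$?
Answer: $\frac{706017047}{253207328} \approx 2.7883$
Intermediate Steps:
$s{\left(O \right)} = 1$
$B = - \frac{51189}{18359}$ ($B = -2 + \frac{8237 + 6234}{-21988 - -3629} = -2 + \frac{14471}{-21988 + 3629} = -2 + \frac{14471}{-18359} = -2 + 14471 \left(- \frac{1}{18359}\right) = -2 - \frac{14471}{18359} = - \frac{51189}{18359} \approx -2.7882$)
$\frac{1}{s{\left(-101 \right)} + 13791} - B = \frac{1}{1 + 13791} - - \frac{51189}{18359} = \frac{1}{13792} + \frac{51189}{18359} = \frac{706017047}{253207328}$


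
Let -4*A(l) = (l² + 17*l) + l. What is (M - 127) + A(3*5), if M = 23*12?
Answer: 101/4 ≈ 25.250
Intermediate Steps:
M = 276
A(l) = -9*l/2 - l²/4 (A(l) = -((l² + 17*l) + l)/4 = -(l² + 18*l)/4 = -9*l/2 - l²/4)
(M - 127) + A(3*5) = (276 - 127) - 3*5*(18 + 3*5)/4 = 149 - ¼*15*(18 + 15) = 149 - ¼*15*33 = 149 - 495/4 = 101/4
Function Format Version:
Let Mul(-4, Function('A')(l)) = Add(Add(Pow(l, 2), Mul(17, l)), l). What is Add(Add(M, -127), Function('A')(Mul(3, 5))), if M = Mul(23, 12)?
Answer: Rational(101, 4) ≈ 25.250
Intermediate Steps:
M = 276
Function('A')(l) = Add(Mul(Rational(-9, 2), l), Mul(Rational(-1, 4), Pow(l, 2))) (Function('A')(l) = Mul(Rational(-1, 4), Add(Add(Pow(l, 2), Mul(17, l)), l)) = Mul(Rational(-1, 4), Add(Pow(l, 2), Mul(18, l))) = Add(Mul(Rational(-9, 2), l), Mul(Rational(-1, 4), Pow(l, 2))))
Add(Add(M, -127), Function('A')(Mul(3, 5))) = Add(Add(276, -127), Mul(Rational(-1, 4), Mul(3, 5), Add(18, Mul(3, 5)))) = Add(149, Mul(Rational(-1, 4), 15, Add(18, 15))) = Add(149, Mul(Rational(-1, 4), 15, 33)) = Add(149, Rational(-495, 4)) = Rational(101, 4)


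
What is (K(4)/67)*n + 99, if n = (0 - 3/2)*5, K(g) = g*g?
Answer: 6513/67 ≈ 97.209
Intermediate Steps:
K(g) = g²
n = -15/2 (n = (0 - 3*½)*5 = (0 - 3/2)*5 = -3/2*5 = -15/2 ≈ -7.5000)
(K(4)/67)*n + 99 = (4²/67)*(-15/2) + 99 = (16*(1/67))*(-15/2) + 99 = (16/67)*(-15/2) + 99 = -120/67 + 99 = 6513/67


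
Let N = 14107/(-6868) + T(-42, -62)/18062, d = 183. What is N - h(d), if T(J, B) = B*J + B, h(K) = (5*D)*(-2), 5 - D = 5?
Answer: -118671089/62024908 ≈ -1.9133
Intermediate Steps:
D = 0 (D = 5 - 1*5 = 5 - 5 = 0)
h(K) = 0 (h(K) = (5*0)*(-2) = 0*(-2) = 0)
T(J, B) = B + B*J
N = -118671089/62024908 (N = 14107/(-6868) - 62*(1 - 42)/18062 = 14107*(-1/6868) - 62*(-41)*(1/18062) = -14107/6868 + 2542*(1/18062) = -14107/6868 + 1271/9031 = -118671089/62024908 ≈ -1.9133)
N - h(d) = -118671089/62024908 - 1*0 = -118671089/62024908 + 0 = -118671089/62024908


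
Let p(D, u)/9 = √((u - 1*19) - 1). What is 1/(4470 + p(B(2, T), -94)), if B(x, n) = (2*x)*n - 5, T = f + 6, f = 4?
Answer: 745/3331689 - I*√114/2221126 ≈ 0.00022361 - 4.8071e-6*I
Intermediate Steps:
T = 10 (T = 4 + 6 = 10)
B(x, n) = -5 + 2*n*x (B(x, n) = 2*n*x - 5 = -5 + 2*n*x)
p(D, u) = 9*√(-20 + u) (p(D, u) = 9*√((u - 1*19) - 1) = 9*√((u - 19) - 1) = 9*√((-19 + u) - 1) = 9*√(-20 + u))
1/(4470 + p(B(2, T), -94)) = 1/(4470 + 9*√(-20 - 94)) = 1/(4470 + 9*√(-114)) = 1/(4470 + 9*(I*√114)) = 1/(4470 + 9*I*√114)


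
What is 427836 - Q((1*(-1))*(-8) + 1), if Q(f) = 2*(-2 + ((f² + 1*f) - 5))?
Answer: 427670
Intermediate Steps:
Q(f) = -14 + 2*f + 2*f² (Q(f) = 2*(-2 + ((f² + f) - 5)) = 2*(-2 + ((f + f²) - 5)) = 2*(-2 + (-5 + f + f²)) = 2*(-7 + f + f²) = -14 + 2*f + 2*f²)
427836 - Q((1*(-1))*(-8) + 1) = 427836 - (-14 + 2*((1*(-1))*(-8) + 1) + 2*((1*(-1))*(-8) + 1)²) = 427836 - (-14 + 2*(-1*(-8) + 1) + 2*(-1*(-8) + 1)²) = 427836 - (-14 + 2*(8 + 1) + 2*(8 + 1)²) = 427836 - (-14 + 2*9 + 2*9²) = 427836 - (-14 + 18 + 2*81) = 427836 - (-14 + 18 + 162) = 427836 - 1*166 = 427836 - 166 = 427670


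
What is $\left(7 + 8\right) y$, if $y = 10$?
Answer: $150$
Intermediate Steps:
$\left(7 + 8\right) y = \left(7 + 8\right) 10 = 15 \cdot 10 = 150$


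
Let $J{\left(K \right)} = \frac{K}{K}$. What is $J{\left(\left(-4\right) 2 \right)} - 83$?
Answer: $-82$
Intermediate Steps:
$J{\left(K \right)} = 1$
$J{\left(\left(-4\right) 2 \right)} - 83 = 1 - 83 = -82$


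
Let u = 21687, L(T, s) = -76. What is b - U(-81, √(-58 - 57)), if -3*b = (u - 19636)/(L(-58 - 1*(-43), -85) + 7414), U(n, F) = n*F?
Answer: -2051/22014 + 81*I*√115 ≈ -0.093168 + 868.63*I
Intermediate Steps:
U(n, F) = F*n
b = -2051/22014 (b = -(21687 - 19636)/(3*(-76 + 7414)) = -2051/(3*7338) = -⅓*2051/7338 = -2051/22014 ≈ -0.093168)
b - U(-81, √(-58 - 57)) = -2051/22014 - √(-58 - 57)*(-81) = -2051/22014 - √(-115)*(-81) = -2051/22014 - I*√115*(-81) = -2051/22014 - (-81)*I*√115 = -2051/22014 + 81*I*√115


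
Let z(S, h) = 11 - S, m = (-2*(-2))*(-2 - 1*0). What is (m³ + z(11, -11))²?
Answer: 262144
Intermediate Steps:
m = -8 (m = 4*(-2 + 0) = 4*(-2) = -8)
(m³ + z(11, -11))² = ((-8)³ + (11 - 1*11))² = (-512 + (11 - 11))² = (-512 + 0)² = (-512)² = 262144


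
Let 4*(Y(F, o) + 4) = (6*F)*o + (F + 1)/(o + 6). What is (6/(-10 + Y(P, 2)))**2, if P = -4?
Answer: 36864/697225 ≈ 0.052872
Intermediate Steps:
Y(F, o) = -4 + (1 + F)/(4*(6 + o)) + 3*F*o/2 (Y(F, o) = -4 + ((6*F)*o + (F + 1)/(o + 6))/4 = -4 + (6*F*o + (1 + F)/(6 + o))/4 = -4 + ((1 + F)/(6 + o) + 6*F*o)/4 = -4 + ((1 + F)/(4*(6 + o)) + 3*F*o/2) = -4 + (1 + F)/(4*(6 + o)) + 3*F*o/2)
(6/(-10 + Y(P, 2)))**2 = (6/(-10 + (-95 - 4 - 16*2 + 6*(-4)*2**2 + 36*(-4)*2)/(4*(6 + 2))))**2 = (6/(-10 + (1/4)*(-95 - 4 - 32 + 6*(-4)*4 - 288)/8))**2 = (6/(-10 + (1/4)*(1/8)*(-95 - 4 - 32 - 96 - 288)))**2 = (6/(-10 + (1/4)*(1/8)*(-515)))**2 = (6/(-10 - 515/32))**2 = (6/(-835/32))**2 = (6*(-32/835))**2 = (-192/835)**2 = 36864/697225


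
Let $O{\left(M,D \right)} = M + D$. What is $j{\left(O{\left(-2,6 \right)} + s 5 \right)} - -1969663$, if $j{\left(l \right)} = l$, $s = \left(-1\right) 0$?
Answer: $1969667$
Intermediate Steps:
$O{\left(M,D \right)} = D + M$
$s = 0$
$j{\left(O{\left(-2,6 \right)} + s 5 \right)} - -1969663 = \left(\left(6 - 2\right) + 0 \cdot 5\right) - -1969663 = \left(4 + 0\right) + 1969663 = 4 + 1969663 = 1969667$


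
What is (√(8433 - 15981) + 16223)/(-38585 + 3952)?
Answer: -16223/34633 - 2*I*√1887/34633 ≈ -0.46843 - 0.0025086*I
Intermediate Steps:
(√(8433 - 15981) + 16223)/(-38585 + 3952) = (√(-7548) + 16223)/(-34633) = (2*I*√1887 + 16223)*(-1/34633) = (16223 + 2*I*√1887)*(-1/34633) = -16223/34633 - 2*I*√1887/34633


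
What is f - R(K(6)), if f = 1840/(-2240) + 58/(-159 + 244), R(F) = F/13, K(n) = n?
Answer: -18583/30940 ≈ -0.60061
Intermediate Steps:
R(F) = F/13 (R(F) = F*(1/13) = F/13)
f = -331/2380 (f = 1840*(-1/2240) + 58/85 = -23/28 + 58*(1/85) = -23/28 + 58/85 = -331/2380 ≈ -0.13908)
f - R(K(6)) = -331/2380 - 6/13 = -18583/30940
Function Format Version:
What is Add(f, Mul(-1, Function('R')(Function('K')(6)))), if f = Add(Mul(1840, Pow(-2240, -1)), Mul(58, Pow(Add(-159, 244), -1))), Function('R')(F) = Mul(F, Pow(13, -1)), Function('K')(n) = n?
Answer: Rational(-18583, 30940) ≈ -0.60061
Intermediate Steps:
Function('R')(F) = Mul(Rational(1, 13), F) (Function('R')(F) = Mul(F, Rational(1, 13)) = Mul(Rational(1, 13), F))
f = Rational(-331, 2380) (f = Add(Mul(1840, Rational(-1, 2240)), Mul(58, Pow(85, -1))) = Add(Rational(-23, 28), Mul(58, Rational(1, 85))) = Add(Rational(-23, 28), Rational(58, 85)) = Rational(-331, 2380) ≈ -0.13908)
Add(f, Mul(-1, Function('R')(Function('K')(6)))) = Add(Rational(-331, 2380), Mul(-1, Mul(Rational(1, 13), 6))) = Add(Rational(-331, 2380), Mul(-1, Rational(6, 13))) = Add(Rational(-331, 2380), Rational(-6, 13)) = Rational(-18583, 30940)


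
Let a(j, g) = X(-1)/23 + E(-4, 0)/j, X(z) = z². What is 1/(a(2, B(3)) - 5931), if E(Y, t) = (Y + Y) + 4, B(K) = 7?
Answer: -23/136458 ≈ -0.00016855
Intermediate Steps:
E(Y, t) = 4 + 2*Y (E(Y, t) = 2*Y + 4 = 4 + 2*Y)
a(j, g) = 1/23 - 4/j (a(j, g) = (-1)²/23 + (4 + 2*(-4))/j = 1*(1/23) + (4 - 8)/j = 1/23 - 4/j)
1/(a(2, B(3)) - 5931) = 1/((1/23)*(-92 + 2)/2 - 5931) = 1/((1/23)*(½)*(-90) - 5931) = 1/(-45/23 - 5931) = 1/(-136458/23) = -23/136458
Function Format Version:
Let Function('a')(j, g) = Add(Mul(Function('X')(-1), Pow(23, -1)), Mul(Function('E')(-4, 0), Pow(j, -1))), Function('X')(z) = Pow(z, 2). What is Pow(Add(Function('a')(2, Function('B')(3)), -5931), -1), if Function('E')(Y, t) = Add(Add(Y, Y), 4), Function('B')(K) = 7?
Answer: Rational(-23, 136458) ≈ -0.00016855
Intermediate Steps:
Function('E')(Y, t) = Add(4, Mul(2, Y)) (Function('E')(Y, t) = Add(Mul(2, Y), 4) = Add(4, Mul(2, Y)))
Function('a')(j, g) = Add(Rational(1, 23), Mul(-4, Pow(j, -1))) (Function('a')(j, g) = Add(Mul(Pow(-1, 2), Pow(23, -1)), Mul(Add(4, Mul(2, -4)), Pow(j, -1))) = Add(Mul(1, Rational(1, 23)), Mul(Add(4, -8), Pow(j, -1))) = Add(Rational(1, 23), Mul(-4, Pow(j, -1))))
Pow(Add(Function('a')(2, Function('B')(3)), -5931), -1) = Pow(Add(Mul(Rational(1, 23), Pow(2, -1), Add(-92, 2)), -5931), -1) = Pow(Add(Mul(Rational(1, 23), Rational(1, 2), -90), -5931), -1) = Pow(Add(Rational(-45, 23), -5931), -1) = Pow(Rational(-136458, 23), -1) = Rational(-23, 136458)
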